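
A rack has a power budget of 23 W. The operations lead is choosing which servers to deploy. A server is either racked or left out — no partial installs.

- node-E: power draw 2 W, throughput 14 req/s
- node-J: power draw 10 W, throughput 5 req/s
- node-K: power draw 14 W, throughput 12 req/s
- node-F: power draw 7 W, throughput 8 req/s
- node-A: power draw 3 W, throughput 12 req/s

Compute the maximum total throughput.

39

Allowing fractional choices, the relaxed optimum would be about 43.4, but servers are indivisible.
node-E + node-J + node-F + node-A: power draw 2 + 10 + 7 + 3 = 22 ≤ 23, throughput 14 + 5 + 8 + 12 = 39.
node-E + node-K + node-A: power draw 2 + 14 + 3 = 19 ≤ 23, throughput 14 + 12 + 12 = 38.
node-E + node-F + node-A: power draw 2 + 7 + 3 = 12 ≤ 23, throughput 14 + 8 + 12 = 34.
Best is node-E, node-J, node-F, and node-A with total throughput 39.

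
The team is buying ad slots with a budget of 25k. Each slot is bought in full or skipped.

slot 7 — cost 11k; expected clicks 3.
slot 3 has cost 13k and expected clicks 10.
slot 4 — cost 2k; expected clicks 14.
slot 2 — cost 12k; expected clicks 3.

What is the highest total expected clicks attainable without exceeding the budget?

24

Take slot 3 and slot 4: cost 13 + 2 = 15 ≤ 25, expected clicks 10 + 14 = 24.
No other feasible combination does better.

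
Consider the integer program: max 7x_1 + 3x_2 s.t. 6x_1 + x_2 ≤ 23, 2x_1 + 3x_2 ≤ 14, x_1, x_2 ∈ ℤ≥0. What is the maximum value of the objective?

27

Relaxing integrality, the LP optimum is 31.19 at (x_1,x_2) = (3.44, 2.38), which is not an integer point.
(x_1,x_2)=(3,2): 6·3+1·2=20≤23, 2·3+3·2=12≤14, objective 27.
(x_1,x_2)=(3,1): 6·3+1·1=19≤23, 2·3+3·1=9≤14, objective 24.
(x_1,x_2)=(2,3): 6·2+1·3=15≤23, 2·2+3·3=13≤14, objective 23.
Maximum is 27 at (x_1,x_2)=(3,2).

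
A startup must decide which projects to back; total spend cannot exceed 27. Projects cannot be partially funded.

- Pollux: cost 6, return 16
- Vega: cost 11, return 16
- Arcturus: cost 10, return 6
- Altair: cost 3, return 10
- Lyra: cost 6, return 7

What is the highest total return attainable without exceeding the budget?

Pollux + Vega + Altair: cost 6 + 11 + 3 = 20 ≤ 27, return 16 + 16 + 10 = 42.
Pollux + Vega + Altair + Lyra: cost 6 + 11 + 3 + 6 = 26 ≤ 27, return 16 + 16 + 10 + 7 = 49.
Best is Pollux, Vega, Altair, and Lyra with total return 49.

49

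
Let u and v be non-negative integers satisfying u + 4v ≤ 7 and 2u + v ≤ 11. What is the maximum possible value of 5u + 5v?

Relaxing integrality, the LP optimum is 28.57 at (u,v) = (5.29, 0.429), which is not an integer point.
(u,v)=(5,0): 1·5+4·0=5≤7, 2·5+1·0=10≤11, objective 25.
(u,v)=(4,0): 1·4+4·0=4≤7, 2·4+1·0=8≤11, objective 20.
Maximum is 25 at (u,v)=(5,0).

25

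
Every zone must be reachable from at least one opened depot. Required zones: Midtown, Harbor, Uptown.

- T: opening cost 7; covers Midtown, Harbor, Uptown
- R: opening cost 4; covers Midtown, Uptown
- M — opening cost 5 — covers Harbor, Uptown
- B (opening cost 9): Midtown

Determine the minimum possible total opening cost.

7

The greedy cost-per-new-zone heuristic would pick R and M for 9, but a cheaper cover exists.
T alone covers Midtown, Harbor, Uptown — every zone.
Total opening cost: 7.
No cover costs less than 7.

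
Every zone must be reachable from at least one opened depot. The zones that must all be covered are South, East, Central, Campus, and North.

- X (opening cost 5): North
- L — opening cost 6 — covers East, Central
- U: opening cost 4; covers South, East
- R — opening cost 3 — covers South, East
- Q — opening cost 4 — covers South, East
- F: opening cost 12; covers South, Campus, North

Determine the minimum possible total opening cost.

18

Choose L and F: together they cover South, East, Central, Campus, North — every zone.
Total opening cost: 6 + 12 = 18.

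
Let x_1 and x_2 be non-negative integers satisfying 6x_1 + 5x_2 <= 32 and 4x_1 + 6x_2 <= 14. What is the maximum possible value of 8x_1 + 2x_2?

24

The continuous relaxation peaks at (3.5, 0) with value 28.00; rounding to a feasible lattice point costs some objective.
(x_1,x_2)=(3,0): 6·3+5·0=18≤32, 4·3+6·0=12≤14, objective 24.
(x_1,x_2)=(2,1): 6·2+5·1=17≤32, 4·2+6·1=14≤14, objective 18.
(x_1,x_2)=(2,0): 6·2+5·0=12≤32, 4·2+6·0=8≤14, objective 16.
The best lattice point is (3,0), giving 24.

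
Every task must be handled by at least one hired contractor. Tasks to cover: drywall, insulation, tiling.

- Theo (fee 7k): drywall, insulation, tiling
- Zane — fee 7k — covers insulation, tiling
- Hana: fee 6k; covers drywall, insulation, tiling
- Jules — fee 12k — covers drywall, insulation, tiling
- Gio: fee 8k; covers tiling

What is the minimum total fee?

6

Hana alone covers drywall, insulation, tiling — every task.
Total fee: 6.
No cover costs less than 6.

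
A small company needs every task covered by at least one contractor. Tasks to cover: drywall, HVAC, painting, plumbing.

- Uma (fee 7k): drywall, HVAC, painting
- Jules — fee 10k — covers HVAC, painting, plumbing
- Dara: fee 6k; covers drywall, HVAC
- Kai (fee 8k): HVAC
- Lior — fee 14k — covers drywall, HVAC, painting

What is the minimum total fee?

16

Choose Jules and Dara: together they cover drywall, HVAC, painting, plumbing — every task.
Total fee: 10 + 6 = 16.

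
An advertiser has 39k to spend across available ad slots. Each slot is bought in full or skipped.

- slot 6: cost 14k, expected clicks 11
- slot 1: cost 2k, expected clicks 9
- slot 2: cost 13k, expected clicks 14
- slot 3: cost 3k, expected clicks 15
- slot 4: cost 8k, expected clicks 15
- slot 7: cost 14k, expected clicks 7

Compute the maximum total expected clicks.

Take slot 6, slot 2, slot 3, and slot 4: cost 14 + 13 + 3 + 8 = 38 ≤ 39, expected clicks 11 + 14 + 15 + 15 = 55.
No other feasible combination does better.

55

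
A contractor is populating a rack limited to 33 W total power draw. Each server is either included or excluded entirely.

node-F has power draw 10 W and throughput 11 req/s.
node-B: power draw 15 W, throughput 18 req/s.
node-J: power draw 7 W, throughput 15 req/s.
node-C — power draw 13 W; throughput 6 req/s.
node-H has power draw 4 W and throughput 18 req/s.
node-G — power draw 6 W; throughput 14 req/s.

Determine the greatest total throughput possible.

node-F + node-J + node-H + node-G: power draw 10 + 7 + 4 + 6 = 27 ≤ 33, throughput 11 + 15 + 18 + 14 = 58.
node-J + node-C + node-H + node-G: power draw 7 + 13 + 4 + 6 = 30 ≤ 33, throughput 15 + 6 + 18 + 14 = 53.
node-B + node-J + node-H + node-G: power draw 15 + 7 + 4 + 6 = 32 ≤ 33, throughput 18 + 15 + 18 + 14 = 65.
Best is node-B, node-J, node-H, and node-G with total throughput 65.

65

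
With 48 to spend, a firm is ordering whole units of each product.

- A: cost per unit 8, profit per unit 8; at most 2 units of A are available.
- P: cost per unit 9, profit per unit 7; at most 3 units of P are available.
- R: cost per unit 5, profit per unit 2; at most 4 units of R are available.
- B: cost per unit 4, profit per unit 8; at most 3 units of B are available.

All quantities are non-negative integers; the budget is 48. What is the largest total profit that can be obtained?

This is a bounded integer knapsack.
Take 2×A, 2×P, and 3×B: cost 46 ≤ 48, profit 2·8 + 2·7 + 3·8 = 54.
B has the best ratio (8/4) and is taken to its limit of 3; remaining capacity is filled optimally with the others.

54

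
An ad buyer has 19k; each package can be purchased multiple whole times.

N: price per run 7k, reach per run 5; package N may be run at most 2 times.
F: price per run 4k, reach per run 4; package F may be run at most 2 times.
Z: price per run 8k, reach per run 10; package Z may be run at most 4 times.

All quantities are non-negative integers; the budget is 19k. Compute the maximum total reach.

2×Z: price 16 ≤ 19, reach 2·10 = 20.
1×N, 1×F, and 1×Z: price 19 ≤ 19, reach 1·5 + 1·4 + 1·10 = 19.
Best is 20.

20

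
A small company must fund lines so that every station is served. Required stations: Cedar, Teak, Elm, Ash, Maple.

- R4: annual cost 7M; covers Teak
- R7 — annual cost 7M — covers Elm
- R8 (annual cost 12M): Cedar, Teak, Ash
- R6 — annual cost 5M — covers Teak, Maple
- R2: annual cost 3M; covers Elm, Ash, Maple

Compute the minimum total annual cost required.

The greedy cost-per-new-station heuristic would pick R2, R6, and R8 for 20, but a cheaper cover exists.
Choose R8 and R2: together they cover Cedar, Teak, Elm, Ash, Maple — every station.
Total annual cost: 12 + 3 = 15.
No cover costs less than 15.

15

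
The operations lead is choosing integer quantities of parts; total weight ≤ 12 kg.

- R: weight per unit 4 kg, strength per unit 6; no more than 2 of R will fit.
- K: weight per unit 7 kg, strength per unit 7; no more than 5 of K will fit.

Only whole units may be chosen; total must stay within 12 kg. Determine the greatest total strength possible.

13

R has the best ratio (6/4); taking only R gives at most 2×6 = 12 (stopped by the supply cap of 2).
Mixing does better — 1×R and 1×K: weight 11 ≤ 12, strength 1·6 + 1·7 = 13.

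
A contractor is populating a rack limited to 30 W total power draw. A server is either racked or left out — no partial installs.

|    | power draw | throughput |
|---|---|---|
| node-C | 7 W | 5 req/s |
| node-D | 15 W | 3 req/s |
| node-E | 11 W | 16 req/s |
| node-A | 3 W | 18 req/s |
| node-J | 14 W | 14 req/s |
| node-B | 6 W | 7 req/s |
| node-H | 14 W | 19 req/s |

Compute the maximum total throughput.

This is an integer program with binary decision variables.
Take node-E, node-A, and node-H: power draw 11 + 3 + 14 = 28 ≤ 30, throughput 16 + 18 + 19 = 53.
No other feasible combination does better.

53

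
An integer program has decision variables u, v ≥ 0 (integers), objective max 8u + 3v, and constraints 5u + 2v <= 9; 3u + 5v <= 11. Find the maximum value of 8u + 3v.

Relaxing integrality, the LP optimum is 14.40 at (u,v) = (1.8, 0), which is not an integer point.
(u,v)=(1,1): 5·1+2·1=7≤9, 3·1+5·1=8≤11, objective 11.
(u,v)=(1,0): 5·1+2·0=5≤9, 3·1+5·0=3≤11, objective 8.
(u,v)=(0,2): 5·0+2·2=4≤9, 3·0+5·2=10≤11, objective 6.
(u,v)=(0,1): 5·0+2·1=2≤9, 3·0+5·1=5≤11, objective 3.
No feasible integer point exceeds 11.

11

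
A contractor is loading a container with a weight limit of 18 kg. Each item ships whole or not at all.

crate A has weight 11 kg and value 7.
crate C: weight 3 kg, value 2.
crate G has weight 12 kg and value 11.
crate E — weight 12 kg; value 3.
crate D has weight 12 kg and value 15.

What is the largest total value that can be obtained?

Take crate C and crate D: weight 3 + 12 = 15 ≤ 18, value 2 + 15 = 17.
No other feasible combination does better.

17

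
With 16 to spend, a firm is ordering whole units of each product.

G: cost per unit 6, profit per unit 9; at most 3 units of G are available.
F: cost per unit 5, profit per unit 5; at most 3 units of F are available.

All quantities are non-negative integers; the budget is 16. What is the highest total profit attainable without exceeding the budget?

19

G has the best ratio (9/6); taking only G gives at most 2×9 = 18 (stopped by the cost limit).
Mixing does better — 1×G and 2×F: cost 16 ≤ 16, profit 1·9 + 2·5 = 19.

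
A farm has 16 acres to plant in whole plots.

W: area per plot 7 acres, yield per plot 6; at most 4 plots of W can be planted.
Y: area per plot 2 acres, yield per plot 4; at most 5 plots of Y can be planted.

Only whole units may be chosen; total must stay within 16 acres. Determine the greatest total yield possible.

This is a bounded integer knapsack.
Take 1×W and 4×Y: area 15 ≤ 16, yield 1·6 + 4·4 = 22.
No other integer combination yields more.

22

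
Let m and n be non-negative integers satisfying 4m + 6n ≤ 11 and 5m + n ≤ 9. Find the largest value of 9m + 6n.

15

(m,n)=(1,1): 4·1+6·1=10≤11, 5·1+1·1=6≤9, objective 15.
(m,n)=(1,0): 4·1+6·0=4≤11, 5·1+1·0=5≤9, objective 9.
(m,n)=(0,1): 4·0+6·1=6≤11, 5·0+1·1=1≤9, objective 6.
The best lattice point is (1,1), giving 15.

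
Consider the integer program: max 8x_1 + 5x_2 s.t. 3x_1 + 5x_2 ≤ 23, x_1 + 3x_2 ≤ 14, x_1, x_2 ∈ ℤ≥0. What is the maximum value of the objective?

(x_1,x_2)=(7,0) is feasible, giving 56.
(x_1,x_2)=(6,1) is feasible, giving 53.
(x_1,x_2)=(6,0) is feasible, giving 48.
The best lattice point is (7,0), giving 56.

56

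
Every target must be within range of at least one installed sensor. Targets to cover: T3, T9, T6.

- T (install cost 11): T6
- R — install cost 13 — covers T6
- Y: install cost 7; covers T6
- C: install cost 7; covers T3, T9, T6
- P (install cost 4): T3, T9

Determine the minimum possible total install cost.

7

This is a weighted set-cover instance.
The greedy cost-per-new-target heuristic would pick P and Y for 11, but a cheaper cover exists.
C alone covers T3, T9, T6 — every target.
Total install cost: 7.
No cover costs less than 7.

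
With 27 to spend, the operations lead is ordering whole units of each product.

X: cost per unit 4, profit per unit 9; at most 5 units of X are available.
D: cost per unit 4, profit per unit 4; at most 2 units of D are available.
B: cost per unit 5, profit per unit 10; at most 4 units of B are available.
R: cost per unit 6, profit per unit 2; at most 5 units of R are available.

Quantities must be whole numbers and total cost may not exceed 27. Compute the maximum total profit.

57

X has the best ratio (9/4); taking only X gives at most 5×9 = 45 (stopped by the supply cap of 5).
Mixing does better — 3×X and 3×B: cost 27 ≤ 27, profit 3·9 + 3·10 = 57.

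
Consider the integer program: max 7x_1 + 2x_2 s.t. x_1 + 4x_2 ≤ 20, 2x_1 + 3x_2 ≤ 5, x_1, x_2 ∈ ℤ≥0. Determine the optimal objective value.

The continuous relaxation peaks at (2.5, 0) with value 17.50; rounding to a feasible lattice point costs some objective.
(x_1,x_2)=(2,0): 1·2+4·0=2≤20, 2·2+3·0=4≤5, objective 14.
(x_1,x_2)=(1,1): 1·1+4·1=5≤20, 2·1+3·1=5≤5, objective 9.
No feasible integer point exceeds 14.

14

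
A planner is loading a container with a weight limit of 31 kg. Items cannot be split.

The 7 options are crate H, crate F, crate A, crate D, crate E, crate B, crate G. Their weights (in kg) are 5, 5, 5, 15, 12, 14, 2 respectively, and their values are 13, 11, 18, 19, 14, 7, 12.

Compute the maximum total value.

Treat it as a binary knapsack problem.
crate H + crate A + crate D + crate G: weight 5 + 5 + 15 + 2 = 27 ≤ 31, value 13 + 18 + 19 + 12 = 62.
crate H + crate F + crate A + crate E + crate G: weight 5 + 5 + 5 + 12 + 2 = 29 ≤ 31, value 13 + 11 + 18 + 14 + 12 = 68.
crate H + crate F + crate A + crate D: weight 5 + 5 + 5 + 15 = 30 ≤ 31, value 13 + 11 + 18 + 19 = 61.
Best is crate H, crate F, crate A, crate E, and crate G with total value 68.

68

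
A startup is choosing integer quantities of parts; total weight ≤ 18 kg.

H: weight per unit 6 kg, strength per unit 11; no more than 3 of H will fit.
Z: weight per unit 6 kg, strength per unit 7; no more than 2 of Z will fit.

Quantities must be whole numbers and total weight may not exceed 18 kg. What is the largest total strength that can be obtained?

33

Take 3×H: weight 18 ≤ 18, strength 3·11 = 33.
H has the best ratio (11/6) and is taken to its limit of 3; remaining capacity is filled optimally with the others.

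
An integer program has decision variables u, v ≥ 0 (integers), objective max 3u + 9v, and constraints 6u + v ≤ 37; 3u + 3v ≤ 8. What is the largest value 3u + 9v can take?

Relaxing integrality, the LP optimum is 24.00 at (u,v) = (0, 2.67), which is not an integer point.
(u,v)=(0,2): 6·0+1·2=2≤37, 3·0+3·2=6≤8, objective 18.
(u,v)=(1,1): 6·1+1·1=7≤37, 3·1+3·1=6≤8, objective 12.
(u,v)=(0,1): 6·0+1·1=1≤37, 3·0+3·1=3≤8, objective 9.
Maximum is 18 at (u,v)=(0,2).

18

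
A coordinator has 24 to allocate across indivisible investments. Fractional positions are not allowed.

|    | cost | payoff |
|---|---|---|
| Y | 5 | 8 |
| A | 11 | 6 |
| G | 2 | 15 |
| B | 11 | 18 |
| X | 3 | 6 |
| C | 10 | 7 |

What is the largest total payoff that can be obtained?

Y + G + B: cost 5 + 2 + 11 = 18 ≤ 24, payoff 8 + 15 + 18 = 41.
G + B + C: cost 2 + 11 + 10 = 23 ≤ 24, payoff 15 + 18 + 7 = 40.
Y + G + B + X: cost 5 + 2 + 11 + 3 = 21 ≤ 24, payoff 8 + 15 + 18 + 6 = 47.
Best is Y, G, B, and X with total payoff 47.

47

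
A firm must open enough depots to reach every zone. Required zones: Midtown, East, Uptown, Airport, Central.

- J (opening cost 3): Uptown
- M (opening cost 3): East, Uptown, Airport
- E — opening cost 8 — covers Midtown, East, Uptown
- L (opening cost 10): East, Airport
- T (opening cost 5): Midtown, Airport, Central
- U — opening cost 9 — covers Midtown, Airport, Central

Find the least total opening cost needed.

8

Choose M and T: together they cover Midtown, East, Uptown, Airport, Central — every zone.
Total opening cost: 3 + 5 = 8.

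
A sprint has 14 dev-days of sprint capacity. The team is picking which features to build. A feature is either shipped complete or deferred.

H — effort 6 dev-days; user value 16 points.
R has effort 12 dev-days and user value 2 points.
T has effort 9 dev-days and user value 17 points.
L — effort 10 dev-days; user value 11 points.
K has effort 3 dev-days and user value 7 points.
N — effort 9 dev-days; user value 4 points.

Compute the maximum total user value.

24

Allowing fractional choices, the relaxed optimum would be about 32.4, but features are indivisible.
L + K: effort 10 + 3 = 13 ≤ 14, user value 11 + 7 = 18.
T + K: effort 9 + 3 = 12 ≤ 14, user value 17 + 7 = 24.
H + K: effort 6 + 3 = 9 ≤ 14, user value 16 + 7 = 23.
Best is T and K with total user value 24.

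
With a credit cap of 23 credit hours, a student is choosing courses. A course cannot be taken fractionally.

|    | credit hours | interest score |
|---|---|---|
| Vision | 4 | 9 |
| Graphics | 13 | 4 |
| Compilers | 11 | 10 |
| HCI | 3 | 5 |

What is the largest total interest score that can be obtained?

24

Vision + Compilers: credit hours 4 + 11 = 15 ≤ 23, interest score 9 + 10 = 19.
Vision + Compilers + HCI: credit hours 4 + 11 + 3 = 18 ≤ 23, interest score 9 + 10 + 5 = 24.
Vision + Graphics + HCI: credit hours 4 + 13 + 3 = 20 ≤ 23, interest score 9 + 4 + 5 = 18.
Best is Vision, Compilers, and HCI with total interest score 24.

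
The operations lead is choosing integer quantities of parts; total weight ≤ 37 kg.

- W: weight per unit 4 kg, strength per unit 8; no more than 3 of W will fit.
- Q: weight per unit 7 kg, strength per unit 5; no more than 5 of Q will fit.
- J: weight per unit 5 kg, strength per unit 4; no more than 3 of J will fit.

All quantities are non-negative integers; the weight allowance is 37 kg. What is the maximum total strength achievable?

W has the best ratio (8/4); taking only W gives at most 3×8 = 24 (stopped by the supply cap of 3).
Mixing does better — 3×W, 2×Q, and 2×J: weight 36 ≤ 37, strength 3·8 + 2·5 + 2·4 = 42.

42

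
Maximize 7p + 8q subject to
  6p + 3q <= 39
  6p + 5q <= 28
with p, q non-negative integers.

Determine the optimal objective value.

40

(p,q)=(0,5): 6·0+3·5=15≤39, 6·0+5·5=25≤28, objective 40.
(p,q)=(1,4): 6·1+3·4=18≤39, 6·1+5·4=26≤28, objective 39.
No feasible integer point exceeds 40.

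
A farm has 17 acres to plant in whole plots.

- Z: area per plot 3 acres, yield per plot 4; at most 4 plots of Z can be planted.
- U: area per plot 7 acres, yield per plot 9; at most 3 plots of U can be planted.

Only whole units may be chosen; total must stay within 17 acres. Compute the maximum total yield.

Z has the best ratio (4/3); taking only Z gives at most 4×4 = 16 (stopped by the supply cap of 4).
Mixing does better — 1×Z and 2×U: area 17 ≤ 17, yield 1·4 + 2·9 = 22.

22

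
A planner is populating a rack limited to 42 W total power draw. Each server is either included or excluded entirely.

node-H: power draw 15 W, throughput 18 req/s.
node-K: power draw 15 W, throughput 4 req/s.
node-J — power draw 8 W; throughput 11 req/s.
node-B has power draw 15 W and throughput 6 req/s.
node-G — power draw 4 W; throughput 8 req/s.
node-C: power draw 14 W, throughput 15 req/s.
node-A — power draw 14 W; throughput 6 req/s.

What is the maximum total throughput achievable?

52

node-H + node-J + node-G + node-C: power draw 15 + 8 + 4 + 14 = 41 ≤ 42, throughput 18 + 11 + 8 + 15 = 52.
node-H + node-J + node-G + node-A: power draw 15 + 8 + 4 + 14 = 41 ≤ 42, throughput 18 + 11 + 8 + 6 = 43.
node-H + node-J + node-C: power draw 15 + 8 + 14 = 37 ≤ 42, throughput 18 + 11 + 15 = 44.
Best is node-H, node-J, node-G, and node-C with total throughput 52.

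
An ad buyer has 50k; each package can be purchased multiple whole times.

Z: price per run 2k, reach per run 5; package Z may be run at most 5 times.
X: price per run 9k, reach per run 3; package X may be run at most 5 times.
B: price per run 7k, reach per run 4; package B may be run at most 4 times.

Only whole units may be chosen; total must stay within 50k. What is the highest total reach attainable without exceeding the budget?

44

This is a bounded integer knapsack.
5×Z, 1×X, and 4×B: price 47 ≤ 50, reach 5·5 + 1·3 + 4·4 = 44.
5×Z, 2×X, and 3×B: price 49 ≤ 50, reach 5·5 + 2·3 + 3·4 = 43.
Best is 44.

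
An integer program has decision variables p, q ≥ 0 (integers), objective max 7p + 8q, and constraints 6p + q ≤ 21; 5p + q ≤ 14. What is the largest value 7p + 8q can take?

112

(p,q)=(0,14): 6·0+1·14=14≤21, 5·0+1·14=14≤14, objective 112.
(p,q)=(0,13): 6·0+1·13=13≤21, 5·0+1·13=13≤14, objective 104.
Maximum is 112 at (p,q)=(0,14).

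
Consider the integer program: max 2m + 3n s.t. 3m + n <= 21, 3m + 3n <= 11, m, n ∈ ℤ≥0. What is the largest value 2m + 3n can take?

9

The continuous relaxation peaks at (0, 3.67) with value 11.00; rounding to a feasible lattice point costs some objective.
(m,n)=(0,3): 3·0+1·3=3≤21, 3·0+3·3=9≤11, objective 9.
(m,n)=(1,2): 3·1+1·2=5≤21, 3·1+3·2=9≤11, objective 8.
(m,n)=(0,2): 3·0+1·2=2≤21, 3·0+3·2=6≤11, objective 6.
The best lattice point is (0,3), giving 9.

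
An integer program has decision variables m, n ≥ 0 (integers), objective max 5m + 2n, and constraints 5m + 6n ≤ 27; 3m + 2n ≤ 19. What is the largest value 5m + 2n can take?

The continuous relaxation peaks at (5.4, 0) with value 27.00; rounding to a feasible lattice point costs some objective.
(m,n)=(5,0): 5·5+6·0=25≤27, 3·5+2·0=15≤19, objective 25.
(m,n)=(4,1): 5·4+6·1=26≤27, 3·4+2·1=14≤19, objective 22.
The best lattice point is (5,0), giving 25.

25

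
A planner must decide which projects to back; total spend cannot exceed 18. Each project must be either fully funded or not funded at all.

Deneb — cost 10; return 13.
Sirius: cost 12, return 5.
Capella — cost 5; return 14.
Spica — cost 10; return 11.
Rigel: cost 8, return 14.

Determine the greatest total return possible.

28

This is an integer program with binary decision variables.
Allowing fractional choices, the relaxed optimum would be about 34.5, but projects are indivisible.
Capella + Rigel: cost 5 + 8 = 13 ≤ 18, return 14 + 14 = 28.
Deneb + Rigel: cost 10 + 8 = 18 ≤ 18, return 13 + 14 = 27.
Deneb + Capella: cost 10 + 5 = 15 ≤ 18, return 13 + 14 = 27.
Best is Capella and Rigel with total return 28.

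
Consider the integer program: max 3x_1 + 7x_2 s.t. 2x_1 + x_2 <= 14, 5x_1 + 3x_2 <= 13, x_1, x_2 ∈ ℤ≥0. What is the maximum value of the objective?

(x_1,x_2)=(0,4): 2·0+1·4=4≤14, 5·0+3·4=12≤13, objective 28.
(x_1,x_2)=(0,3): 2·0+1·3=3≤14, 5·0+3·3=9≤13, objective 21.
Maximum is 28 at (x_1,x_2)=(0,4).

28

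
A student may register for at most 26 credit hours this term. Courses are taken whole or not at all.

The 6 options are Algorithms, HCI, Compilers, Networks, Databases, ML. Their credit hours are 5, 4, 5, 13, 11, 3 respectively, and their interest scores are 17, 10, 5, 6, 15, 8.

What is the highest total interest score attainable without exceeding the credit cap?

Allowing fractional choices, the relaxed optimum would be about 53.0, but courses are indivisible.
Algorithms + Compilers + Databases + ML: credit hours 5 + 5 + 11 + 3 = 24 ≤ 26, interest score 17 + 5 + 15 + 8 = 45.
Algorithms + HCI + Compilers + Databases: credit hours 5 + 4 + 5 + 11 = 25 ≤ 26, interest score 17 + 10 + 5 + 15 = 47.
Algorithms + HCI + Databases + ML: credit hours 5 + 4 + 11 + 3 = 23 ≤ 26, interest score 17 + 10 + 15 + 8 = 50.
Best is Algorithms, HCI, Databases, and ML with total interest score 50.

50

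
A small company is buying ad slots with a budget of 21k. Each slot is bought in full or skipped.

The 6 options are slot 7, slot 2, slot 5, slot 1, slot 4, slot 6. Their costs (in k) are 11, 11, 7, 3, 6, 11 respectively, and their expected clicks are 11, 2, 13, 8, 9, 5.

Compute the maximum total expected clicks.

32

Allowing fractional choices, the relaxed optimum would be about 35.0, but ad slots are indivisible.
slot 7 + slot 1 + slot 4: cost 11 + 3 + 6 = 20 ≤ 21, expected clicks 11 + 8 + 9 = 28.
slot 7 + slot 5 + slot 1: cost 11 + 7 + 3 = 21 ≤ 21, expected clicks 11 + 13 + 8 = 32.
slot 5 + slot 1 + slot 4: cost 7 + 3 + 6 = 16 ≤ 21, expected clicks 13 + 8 + 9 = 30.
Best is slot 7, slot 5, and slot 1 with total expected clicks 32.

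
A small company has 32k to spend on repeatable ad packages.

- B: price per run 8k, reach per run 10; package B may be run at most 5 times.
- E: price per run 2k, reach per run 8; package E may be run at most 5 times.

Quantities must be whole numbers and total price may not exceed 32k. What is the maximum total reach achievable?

62

This is a bounded integer knapsack.
2×B and 5×E: price 26 ≤ 32, reach 2·10 + 5·8 = 60.
3×B and 4×E: price 32 ≤ 32, reach 3·10 + 4·8 = 62.
Best is 62.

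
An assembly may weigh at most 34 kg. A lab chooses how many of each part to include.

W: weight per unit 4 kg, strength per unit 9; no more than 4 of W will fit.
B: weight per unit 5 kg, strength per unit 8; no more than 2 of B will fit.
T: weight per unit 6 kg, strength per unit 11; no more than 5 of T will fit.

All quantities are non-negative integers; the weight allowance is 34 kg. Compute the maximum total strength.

W has the best ratio (9/4); taking only W gives at most 4×9 = 36 (stopped by the supply cap of 4).
Mixing does better — 4×W and 3×T: weight 34 ≤ 34, strength 4·9 + 3·11 = 69.

69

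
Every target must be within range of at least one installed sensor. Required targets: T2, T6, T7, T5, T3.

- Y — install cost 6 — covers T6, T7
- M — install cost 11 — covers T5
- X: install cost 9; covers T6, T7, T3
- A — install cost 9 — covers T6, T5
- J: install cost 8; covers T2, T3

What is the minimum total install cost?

23

This is an integer covering problem.
Choose Y, A, and J: together they cover T2, T6, T7, T5, T3 — every target.
Total install cost: 6 + 9 + 8 = 23.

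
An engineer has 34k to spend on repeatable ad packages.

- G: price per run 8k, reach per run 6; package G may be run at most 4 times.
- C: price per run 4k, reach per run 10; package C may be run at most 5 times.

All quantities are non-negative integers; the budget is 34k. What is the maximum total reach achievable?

C has the best ratio (10/4); taking only C gives at most 5×10 = 50 (stopped by the supply cap of 5).
Mixing does better — 1×G and 5×C: price 28 ≤ 34, reach 1·6 + 5·10 = 56.

56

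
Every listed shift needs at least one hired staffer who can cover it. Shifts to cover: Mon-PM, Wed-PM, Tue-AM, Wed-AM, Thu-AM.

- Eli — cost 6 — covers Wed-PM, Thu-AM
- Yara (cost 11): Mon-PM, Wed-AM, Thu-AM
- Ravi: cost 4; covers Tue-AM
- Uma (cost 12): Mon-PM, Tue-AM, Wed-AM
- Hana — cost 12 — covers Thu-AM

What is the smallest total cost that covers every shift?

18

Choose Eli and Uma: together they cover Mon-PM, Wed-PM, Tue-AM, Wed-AM, Thu-AM — every shift.
Total cost: 6 + 12 = 18.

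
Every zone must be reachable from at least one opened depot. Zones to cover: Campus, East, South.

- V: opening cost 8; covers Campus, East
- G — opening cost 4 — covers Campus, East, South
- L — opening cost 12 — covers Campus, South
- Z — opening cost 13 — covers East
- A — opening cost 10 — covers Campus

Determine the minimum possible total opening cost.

G alone covers Campus, East, South — every zone.
Total opening cost: 4.
No cover costs less than 4.

4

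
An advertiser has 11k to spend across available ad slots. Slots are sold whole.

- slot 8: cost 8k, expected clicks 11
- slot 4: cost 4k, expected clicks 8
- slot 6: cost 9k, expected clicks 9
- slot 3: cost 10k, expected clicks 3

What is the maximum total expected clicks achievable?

Allowing fractional choices, the relaxed optimum would be about 17.6, but ad slots are indivisible.
slot 4: cost 4 ≤ 11, expected clicks 8.
slot 6: cost 9 ≤ 11, expected clicks 9.
slot 8: cost 8 ≤ 11, expected clicks 11.
Best is slot 8 with total expected clicks 11.

11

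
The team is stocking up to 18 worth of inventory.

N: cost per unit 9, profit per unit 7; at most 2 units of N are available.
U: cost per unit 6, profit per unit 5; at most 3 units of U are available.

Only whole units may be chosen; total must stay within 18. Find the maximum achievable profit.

15

U has the best ratio (5/6); taking only U gives at most 3×5 = 15 (stopped by the cost limit).
Optimal: 3×U: cost 18 ≤ 18, profit 3·5 = 15.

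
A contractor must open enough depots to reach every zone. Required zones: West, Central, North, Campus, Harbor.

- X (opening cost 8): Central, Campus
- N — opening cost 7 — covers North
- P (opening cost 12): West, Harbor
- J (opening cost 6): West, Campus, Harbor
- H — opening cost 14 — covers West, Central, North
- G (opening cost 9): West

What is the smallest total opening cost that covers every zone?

Choose J and H: together they cover West, Central, North, Campus, Harbor — every zone.
Total opening cost: 6 + 14 = 20.

20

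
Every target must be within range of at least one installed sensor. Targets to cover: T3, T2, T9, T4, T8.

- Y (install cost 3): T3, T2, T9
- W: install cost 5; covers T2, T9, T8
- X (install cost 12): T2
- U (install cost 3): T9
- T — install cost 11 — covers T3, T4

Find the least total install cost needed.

This is a weighted set-cover instance.
The greedy cost-per-new-target heuristic would pick Y, W, and T for 19, but a cheaper cover exists.
Choose W and T: together they cover T3, T2, T9, T4, T8 — every target.
Total install cost: 5 + 11 = 16.
No cover costs less than 16.

16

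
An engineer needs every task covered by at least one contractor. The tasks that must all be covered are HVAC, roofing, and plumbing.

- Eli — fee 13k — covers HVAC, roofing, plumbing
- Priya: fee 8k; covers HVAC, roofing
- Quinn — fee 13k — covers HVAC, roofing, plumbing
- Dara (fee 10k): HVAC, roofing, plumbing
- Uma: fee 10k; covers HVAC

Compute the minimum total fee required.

Dara alone covers HVAC, roofing, plumbing — every task.
Total fee: 10.

10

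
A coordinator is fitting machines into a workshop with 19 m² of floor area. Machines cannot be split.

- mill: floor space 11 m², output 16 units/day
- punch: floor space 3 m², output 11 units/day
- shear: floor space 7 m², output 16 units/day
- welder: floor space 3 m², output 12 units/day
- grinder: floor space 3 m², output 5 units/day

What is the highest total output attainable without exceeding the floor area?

Allowing fractional choices, the relaxed optimum would be about 48.4, but machines are indivisible.
mill + punch + welder: floor space 11 + 3 + 3 = 17 ≤ 19, output 16 + 11 + 12 = 39.
punch + shear + welder: floor space 3 + 7 + 3 = 13 ≤ 19, output 11 + 16 + 12 = 39.
punch + shear + welder + grinder: floor space 3 + 7 + 3 + 3 = 16 ≤ 19, output 11 + 16 + 12 + 5 = 44.
Best is punch, shear, welder, and grinder with total output 44.

44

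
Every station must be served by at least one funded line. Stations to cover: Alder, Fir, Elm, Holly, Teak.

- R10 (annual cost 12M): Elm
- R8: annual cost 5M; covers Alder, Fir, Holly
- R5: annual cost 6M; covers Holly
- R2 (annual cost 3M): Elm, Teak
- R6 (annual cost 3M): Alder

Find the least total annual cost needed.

This is a weighted set-cover instance.
Choose R8 and R2: together they cover Alder, Fir, Elm, Holly, Teak — every station.
Total annual cost: 5 + 3 = 8.
No cover costs less than 8.

8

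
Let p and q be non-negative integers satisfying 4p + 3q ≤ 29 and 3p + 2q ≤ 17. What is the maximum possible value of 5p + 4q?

(p,q)=(1,7): 4·1+3·7=25≤29, 3·1+2·7=17≤17, objective 33.
(p,q)=(0,8): 4·0+3·8=24≤29, 3·0+2·8=16≤17, objective 32.
(p,q)=(1,6): 4·1+3·6=22≤29, 3·1+2·6=15≤17, objective 29.
Maximum is 33 at (p,q)=(1,7).

33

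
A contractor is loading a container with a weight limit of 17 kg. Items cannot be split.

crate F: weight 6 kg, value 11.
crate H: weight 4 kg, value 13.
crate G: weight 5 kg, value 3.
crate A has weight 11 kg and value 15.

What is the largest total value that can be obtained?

28

crate H + crate A: weight 4 + 11 = 15 ≤ 17, value 13 + 15 = 28.
crate F + crate H + crate G: weight 6 + 4 + 5 = 15 ≤ 17, value 11 + 13 + 3 = 27.
Best is crate H and crate A with total value 28.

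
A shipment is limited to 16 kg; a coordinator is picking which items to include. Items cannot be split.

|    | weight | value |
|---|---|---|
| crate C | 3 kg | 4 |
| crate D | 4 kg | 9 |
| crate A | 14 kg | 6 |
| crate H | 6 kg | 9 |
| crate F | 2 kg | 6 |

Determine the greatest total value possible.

Treat it as a binary knapsack problem.
Allowing fractional choices, the relaxed optimum would be about 28.4, but items are indivisible.
crate C + crate D + crate H + crate F: weight 3 + 4 + 6 + 2 = 15 ≤ 16, value 4 + 9 + 9 + 6 = 28.
crate D + crate H + crate F: weight 4 + 6 + 2 = 12 ≤ 16, value 9 + 9 + 6 = 24.
Best is crate C, crate D, crate H, and crate F with total value 28.

28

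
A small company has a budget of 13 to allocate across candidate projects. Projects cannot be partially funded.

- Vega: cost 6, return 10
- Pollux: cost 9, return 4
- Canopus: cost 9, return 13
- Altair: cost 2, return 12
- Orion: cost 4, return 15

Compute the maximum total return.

37

Allowing fractional choices, the relaxed optimum would be about 38.4, but projects are indivisible.
Vega + Altair + Orion: cost 6 + 2 + 4 = 12 ≤ 13, return 10 + 12 + 15 = 37.
Altair + Orion: cost 2 + 4 = 6 ≤ 13, return 12 + 15 = 27.
Canopus + Orion: cost 9 + 4 = 13 ≤ 13, return 13 + 15 = 28.
Best is Vega, Altair, and Orion with total return 37.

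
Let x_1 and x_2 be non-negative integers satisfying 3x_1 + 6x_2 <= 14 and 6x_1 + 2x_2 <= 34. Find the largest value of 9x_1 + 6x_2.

The continuous relaxation peaks at (4.67, 0) with value 42.00; rounding to a feasible lattice point costs some objective.
(x_1,x_2)=(4,0): 3·4+6·0=12≤14, 6·4+2·0=24≤34, objective 36.
(x_1,x_2)=(3,0): 3·3+6·0=9≤14, 6·3+2·0=18≤34, objective 27.
Maximum is 36 at (x_1,x_2)=(4,0).

36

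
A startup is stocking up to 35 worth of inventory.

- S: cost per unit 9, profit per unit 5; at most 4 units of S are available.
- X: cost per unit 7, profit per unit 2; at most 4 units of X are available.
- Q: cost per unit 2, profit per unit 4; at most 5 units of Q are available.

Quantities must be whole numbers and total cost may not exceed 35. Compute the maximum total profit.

32

3×S and 4×Q: cost 35 ≤ 35, profit 3·5 + 4·4 = 31.
2×S, 1×X, and 5×Q: cost 35 ≤ 35, profit 2·5 + 1·2 + 5·4 = 32.
Best is 32.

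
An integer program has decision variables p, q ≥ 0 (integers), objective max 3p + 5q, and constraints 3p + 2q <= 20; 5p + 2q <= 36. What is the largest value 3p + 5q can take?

50

(p,q)=(0,10): 3·0+2·10=20≤20, 5·0+2·10=20≤36, objective 50.
(p,q)=(0,9): 3·0+2·9=18≤20, 5·0+2·9=18≤36, objective 45.
Maximum is 50 at (p,q)=(0,10).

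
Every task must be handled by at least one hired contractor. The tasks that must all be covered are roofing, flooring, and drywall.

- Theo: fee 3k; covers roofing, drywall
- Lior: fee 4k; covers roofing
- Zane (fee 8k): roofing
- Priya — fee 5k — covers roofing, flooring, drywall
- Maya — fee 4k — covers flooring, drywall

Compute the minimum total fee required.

5

This is a weighted set-cover instance.
The greedy cost-per-new-task heuristic would pick Theo and Maya for 7, but a cheaper cover exists.
Priya alone covers roofing, flooring, drywall — every task.
Total fee: 5.
No cover costs less than 5.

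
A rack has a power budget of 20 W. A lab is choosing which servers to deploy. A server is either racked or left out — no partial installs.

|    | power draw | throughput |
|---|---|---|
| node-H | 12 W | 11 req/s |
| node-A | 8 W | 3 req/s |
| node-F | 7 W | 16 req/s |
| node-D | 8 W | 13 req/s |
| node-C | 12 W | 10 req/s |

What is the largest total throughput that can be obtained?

This is an integer program with binary decision variables.
Allowing fractional choices, the relaxed optimum would be about 33.6, but servers are indivisible.
node-H + node-F: power draw 12 + 7 = 19 ≤ 20, throughput 11 + 16 = 27.
node-F + node-D: power draw 7 + 8 = 15 ≤ 20, throughput 16 + 13 = 29.
Best is node-F and node-D with total throughput 29.

29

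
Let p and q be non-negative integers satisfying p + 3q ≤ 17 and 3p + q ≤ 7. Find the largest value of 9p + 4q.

The continuous relaxation peaks at (0.5, 5.5) with value 26.50; rounding to a feasible lattice point costs some objective.
(p,q)=(1,4): 1·1+3·4=13≤17, 3·1+1·4=7≤7, objective 25.
(p,q)=(1,3): 1·1+3·3=10≤17, 3·1+1·3=6≤7, objective 21.
(p,q)=(0,5): 1·0+3·5=15≤17, 3·0+1·5=5≤7, objective 20.
The best lattice point is (1,4), giving 25.

25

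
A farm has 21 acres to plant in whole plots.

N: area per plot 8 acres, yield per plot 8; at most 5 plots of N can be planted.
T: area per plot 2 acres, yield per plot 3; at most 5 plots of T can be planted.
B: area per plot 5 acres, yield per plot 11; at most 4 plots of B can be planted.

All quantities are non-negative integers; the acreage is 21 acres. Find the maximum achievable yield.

44

This is a bounded integer knapsack.
3×T and 3×B: area 21 ≤ 21, yield 3·3 + 3·11 = 42.
4×B: area 20 ≤ 21, yield 4·11 = 44.
Best is 44.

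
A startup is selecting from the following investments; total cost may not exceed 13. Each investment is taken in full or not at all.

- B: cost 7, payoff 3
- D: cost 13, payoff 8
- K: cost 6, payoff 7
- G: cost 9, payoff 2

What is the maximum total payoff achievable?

10

This is an integer program with binary decision variables.
K: cost 6 ≤ 13, payoff 7.
B + K: cost 7 + 6 = 13 ≤ 13, payoff 3 + 7 = 10.
D: cost 13 ≤ 13, payoff 8.
Best is B and K with total payoff 10.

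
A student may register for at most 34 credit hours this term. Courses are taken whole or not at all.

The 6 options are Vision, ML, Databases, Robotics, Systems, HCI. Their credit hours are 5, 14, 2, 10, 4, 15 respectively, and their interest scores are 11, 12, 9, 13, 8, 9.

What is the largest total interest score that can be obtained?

Vision + ML + Databases + Robotics: credit hours 5 + 14 + 2 + 10 = 31 ≤ 34, interest score 11 + 12 + 9 + 13 = 45.
ML + Databases + Robotics + Systems: credit hours 14 + 2 + 10 + 4 = 30 ≤ 34, interest score 12 + 9 + 13 + 8 = 42.
Vision + ML + Robotics + Systems: credit hours 5 + 14 + 10 + 4 = 33 ≤ 34, interest score 11 + 12 + 13 + 8 = 44.
Best is Vision, ML, Databases, and Robotics with total interest score 45.

45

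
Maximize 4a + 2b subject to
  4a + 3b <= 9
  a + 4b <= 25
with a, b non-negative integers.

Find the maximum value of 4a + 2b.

(a,b)=(2,0): 4·2+3·0=8≤9, 1·2+4·0=2≤25, objective 8.
(a,b)=(1,1): 4·1+3·1=7≤9, 1·1+4·1=5≤25, objective 6.
The best lattice point is (2,0), giving 8.

8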